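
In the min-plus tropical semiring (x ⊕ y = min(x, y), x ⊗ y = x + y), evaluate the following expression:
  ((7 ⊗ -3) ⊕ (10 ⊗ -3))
((7 ⊗ -3) ⊕ (10 ⊗ -3)) = 4

Expand innermost to outermost. Recall ⊕ takes the minimum of its arguments and ⊗ takes their sum. Working out the expression ((7 ⊗ -3) ⊕ (10 ⊗ -3)) gives 4.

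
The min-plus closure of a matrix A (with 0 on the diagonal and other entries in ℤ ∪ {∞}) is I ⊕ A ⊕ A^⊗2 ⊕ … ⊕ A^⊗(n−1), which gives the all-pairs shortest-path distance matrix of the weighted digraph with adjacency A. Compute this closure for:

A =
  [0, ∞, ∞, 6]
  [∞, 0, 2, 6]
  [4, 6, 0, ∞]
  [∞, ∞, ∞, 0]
Closure =
  [0, ∞, ∞, 6]
  [6, 0, 2, 6]
  [4, 6, 0, 10]
  [∞, ∞, ∞, 0]

This is the Floyd-Warshall all-pairs shortest-path computation. For each intermediate vertex k = 0, 1, …, 3, update dist[i][j] ← min(dist[i][j], dist[i][k] + dist[k][j]). The final matrix gives, for each (i, j), the minimum total weight of any directed path from i to j (possibly empty when i = j).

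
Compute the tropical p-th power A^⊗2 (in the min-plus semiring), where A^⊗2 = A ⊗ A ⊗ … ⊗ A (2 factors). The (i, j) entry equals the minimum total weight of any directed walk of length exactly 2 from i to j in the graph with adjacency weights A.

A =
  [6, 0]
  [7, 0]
A^⊗2 =
  [7, 0]
  [7, 0]

Each entry (A^⊗2)_ij equals the minimum over all length-2 walks i = v_0 → v_1 → … → v_2 = j of Σ_t A[v_t][v_{t+1}]. For example, for (i, j) = (0, 1) we minimise over 2 possible intermediate vertex sequences; the minimum is 0, attained along the walk 0 → 1 → 1.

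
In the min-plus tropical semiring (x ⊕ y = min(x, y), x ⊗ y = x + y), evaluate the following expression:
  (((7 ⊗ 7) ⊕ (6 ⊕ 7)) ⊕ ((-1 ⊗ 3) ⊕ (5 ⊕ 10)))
(((7 ⊗ 7) ⊕ (6 ⊕ 7)) ⊕ ((-1 ⊗ 3) ⊕ (5 ⊕ 10))) = 2

Expand innermost to outermost. Recall ⊕ takes the minimum of its arguments and ⊗ takes their sum. Working out the expression (((7 ⊗ 7) ⊕ (6 ⊕ 7)) ⊕ ((-1 ⊗ 3) ⊕ (5 ⊕ 10))) gives 2.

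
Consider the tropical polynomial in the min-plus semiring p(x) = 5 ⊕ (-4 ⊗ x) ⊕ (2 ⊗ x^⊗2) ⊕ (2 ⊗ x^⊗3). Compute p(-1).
p(-1) = -5

A tropical monomial a ⊗ x^⊗i evaluates to a + i · x. Evaluating each term at x = -1:
  Term 0 contributes 5 + 0 · -1 = 5
  Term 1 contributes -4 + 1 · -1 = -5
  Term 2 contributes 2 + 2 · -1 = 0
  Term 3 contributes 2 + 3 · -1 = -1
p(-1) = ⊕ of these = min[5, -5, 0, -1] = -5.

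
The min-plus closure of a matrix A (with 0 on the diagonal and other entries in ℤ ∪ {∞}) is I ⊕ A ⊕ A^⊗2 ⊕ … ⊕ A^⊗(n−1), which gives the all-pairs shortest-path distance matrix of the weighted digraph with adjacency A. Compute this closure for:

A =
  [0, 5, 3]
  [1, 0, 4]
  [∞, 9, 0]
Closure =
  [0, 5, 3]
  [1, 0, 4]
  [10, 9, 0]

This is the Floyd-Warshall all-pairs shortest-path computation. For each intermediate vertex k = 0, 1, …, 2, update dist[i][j] ← min(dist[i][j], dist[i][k] + dist[k][j]). The final matrix gives, for each (i, j), the minimum total weight of any directed path from i to j (possibly empty when i = j).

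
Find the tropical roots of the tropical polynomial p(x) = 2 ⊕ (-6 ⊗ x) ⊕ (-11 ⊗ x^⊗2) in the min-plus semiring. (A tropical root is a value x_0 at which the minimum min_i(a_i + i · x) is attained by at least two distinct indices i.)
Roots: {5, 8}

Each tropical root is a break point of the lower envelope of the lines y = a_i + i · x (there are 3 lines, with slopes 0, 1, ..., 2). Only the lines that attain the minimum somewhere contribute to roots; other lines are dominated. Here the surviving (envelope) indices are i = 2, i = 1, i = 0.
Intersections between consecutive envelope lines give the roots: for adjacent envelope indices i < j the intersection is x = (a_i − a_j) / (j − i). Reading off the sorted break points: {5, 8}.
Verification: at each break x_0, at least two indices attain the minimum of min_i(a_i + i · x_0).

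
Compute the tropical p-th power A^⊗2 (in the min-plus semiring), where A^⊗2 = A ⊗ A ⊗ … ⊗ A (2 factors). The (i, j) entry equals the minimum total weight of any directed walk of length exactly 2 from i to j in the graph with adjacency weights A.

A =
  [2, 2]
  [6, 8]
A^⊗2 =
  [4, 4]
  [8, 8]

Each entry (A^⊗2)_ij equals the minimum over all length-2 walks i = v_0 → v_1 → … → v_2 = j of Σ_t A[v_t][v_{t+1}]. For example, for (i, j) = (0, 1) we minimise over 2 possible intermediate vertex sequences; the minimum is 4, attained along the walk 0 → 0 → 1.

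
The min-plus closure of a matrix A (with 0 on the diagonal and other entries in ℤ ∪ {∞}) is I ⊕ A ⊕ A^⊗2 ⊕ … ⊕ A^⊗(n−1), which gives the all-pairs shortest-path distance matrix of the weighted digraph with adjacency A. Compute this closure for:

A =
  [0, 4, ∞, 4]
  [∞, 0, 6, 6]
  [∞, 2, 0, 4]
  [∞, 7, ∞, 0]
Closure =
  [0, 4, 10, 4]
  [∞, 0, 6, 6]
  [∞, 2, 0, 4]
  [∞, 7, 13, 0]

This is the Floyd-Warshall all-pairs shortest-path computation. For each intermediate vertex k = 0, 1, …, 3, update dist[i][j] ← min(dist[i][j], dist[i][k] + dist[k][j]). The final matrix gives, for each (i, j), the minimum total weight of any directed path from i to j (possibly empty when i = j).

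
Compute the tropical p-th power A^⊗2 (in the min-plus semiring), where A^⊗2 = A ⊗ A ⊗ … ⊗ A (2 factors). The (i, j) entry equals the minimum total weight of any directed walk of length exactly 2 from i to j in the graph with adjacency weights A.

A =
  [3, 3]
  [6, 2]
A^⊗2 =
  [6, 5]
  [8, 4]

Each entry (A^⊗2)_ij equals the minimum over all length-2 walks i = v_0 → v_1 → … → v_2 = j of Σ_t A[v_t][v_{t+1}]. For example, for (i, j) = (0, 1) we minimise over 2 possible intermediate vertex sequences; the minimum is 5, attained along the walk 0 → 1 → 1.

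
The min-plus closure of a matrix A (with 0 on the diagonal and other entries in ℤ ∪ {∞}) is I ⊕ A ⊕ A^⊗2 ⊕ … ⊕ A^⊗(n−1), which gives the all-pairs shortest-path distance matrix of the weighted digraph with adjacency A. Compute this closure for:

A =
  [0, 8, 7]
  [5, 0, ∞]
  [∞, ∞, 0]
Closure =
  [0, 8, 7]
  [5, 0, 12]
  [∞, ∞, 0]

This is the Floyd-Warshall all-pairs shortest-path computation. For each intermediate vertex k = 0, 1, …, 2, update dist[i][j] ← min(dist[i][j], dist[i][k] + dist[k][j]). The final matrix gives, for each (i, j), the minimum total weight of any directed path from i to j (possibly empty when i = j).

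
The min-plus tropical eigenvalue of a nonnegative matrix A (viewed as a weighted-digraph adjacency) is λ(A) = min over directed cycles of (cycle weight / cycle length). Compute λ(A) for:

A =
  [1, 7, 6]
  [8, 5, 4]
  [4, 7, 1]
λ(A) = 1

Enumerate directed cycles and compute their means (weight / length). Sample:
  cycle 0 → 0: weight = 1, length = 1, mean = 1/1 ≈ 1.000
  cycle 1 → 1: weight = 5, length = 1, mean = 5/1 ≈ 5.000
  cycle 2 → 2: weight = 1, length = 1, mean = 1/1 ≈ 1.000
  cycle 0 → 1 → 0: weight = 15, length = 2, mean = 15/2 ≈ 7.500
  cycle 0 → 2 → 0: weight = 10, length = 2, mean = 10/2 ≈ 5.000
  cycle 1 → 0 → 1: weight = 15, length = 2, mean = 15/2 ≈ 7.500
Minimum mean = 1.000, attained e.g. along the cycle 0 → 0 with weight 1 and length 1. So λ(A) = 1/1 = 1.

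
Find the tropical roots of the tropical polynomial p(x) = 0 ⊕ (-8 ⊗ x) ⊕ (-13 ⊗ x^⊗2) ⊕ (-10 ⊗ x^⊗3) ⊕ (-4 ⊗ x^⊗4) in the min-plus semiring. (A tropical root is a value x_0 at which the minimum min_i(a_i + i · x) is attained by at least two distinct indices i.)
Roots: {-6, -3, 5, 8}

Each tropical root is a break point of the lower envelope of the lines y = a_i + i · x (there are 5 lines, with slopes 0, 1, ..., 4). Only the lines that attain the minimum somewhere contribute to roots; other lines are dominated. Here the surviving (envelope) indices are i = 4, i = 3, i = 2, i = 1, i = 0.
Intersections between consecutive envelope lines give the roots: for adjacent envelope indices i < j the intersection is x = (a_i − a_j) / (j − i). Reading off the sorted break points: {-6, -3, 5, 8}.
Verification: at each break x_0, at least two indices attain the minimum of min_i(a_i + i · x_0).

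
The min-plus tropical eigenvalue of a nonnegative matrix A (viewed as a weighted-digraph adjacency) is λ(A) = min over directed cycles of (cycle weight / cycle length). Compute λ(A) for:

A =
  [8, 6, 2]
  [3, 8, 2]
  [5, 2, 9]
λ(A) = 2

Enumerate directed cycles and compute their means (weight / length). Sample:
  cycle 0 → 0: weight = 8, length = 1, mean = 8/1 ≈ 8.000
  cycle 1 → 1: weight = 8, length = 1, mean = 8/1 ≈ 8.000
  cycle 2 → 2: weight = 9, length = 1, mean = 9/1 ≈ 9.000
  cycle 0 → 1 → 0: weight = 9, length = 2, mean = 9/2 ≈ 4.500
  cycle 0 → 2 → 0: weight = 7, length = 2, mean = 7/2 ≈ 3.500
  cycle 1 → 0 → 1: weight = 9, length = 2, mean = 9/2 ≈ 4.500
Minimum mean = 2.000, attained e.g. along the cycle 1 → 2 → 1 with weight 4 and length 2. So λ(A) = 4/2 = 2.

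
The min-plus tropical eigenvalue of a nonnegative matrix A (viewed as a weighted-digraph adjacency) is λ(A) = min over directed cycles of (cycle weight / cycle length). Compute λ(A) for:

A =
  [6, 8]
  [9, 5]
λ(A) = 5

Enumerate directed cycles and compute their means (weight / length). Sample:
  cycle 0 → 0: weight = 6, length = 1, mean = 6/1 ≈ 6.000
  cycle 1 → 1: weight = 5, length = 1, mean = 5/1 ≈ 5.000
  cycle 0 → 1 → 0: weight = 17, length = 2, mean = 17/2 ≈ 8.500
  cycle 1 → 0 → 1: weight = 17, length = 2, mean = 17/2 ≈ 8.500
Minimum mean = 5.000, attained e.g. along the cycle 1 → 1 with weight 5 and length 1. So λ(A) = 5/1 = 5.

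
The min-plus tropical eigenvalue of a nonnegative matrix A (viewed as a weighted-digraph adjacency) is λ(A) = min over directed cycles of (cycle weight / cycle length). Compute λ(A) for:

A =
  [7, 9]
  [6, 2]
λ(A) = 2

Enumerate directed cycles and compute their means (weight / length). Sample:
  cycle 0 → 0: weight = 7, length = 1, mean = 7/1 ≈ 7.000
  cycle 1 → 1: weight = 2, length = 1, mean = 2/1 ≈ 2.000
  cycle 0 → 1 → 0: weight = 15, length = 2, mean = 15/2 ≈ 7.500
  cycle 1 → 0 → 1: weight = 15, length = 2, mean = 15/2 ≈ 7.500
Minimum mean = 2.000, attained e.g. along the cycle 1 → 1 with weight 2 and length 1. So λ(A) = 2/1 = 2.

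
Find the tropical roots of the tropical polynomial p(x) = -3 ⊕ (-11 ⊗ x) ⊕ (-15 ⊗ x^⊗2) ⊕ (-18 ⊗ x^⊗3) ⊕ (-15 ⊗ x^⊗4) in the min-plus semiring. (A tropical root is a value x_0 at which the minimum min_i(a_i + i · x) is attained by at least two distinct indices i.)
Roots: {-3, 3, 4, 8}

Each tropical root is a break point of the lower envelope of the lines y = a_i + i · x (there are 5 lines, with slopes 0, 1, ..., 4). Only the lines that attain the minimum somewhere contribute to roots; other lines are dominated. Here the surviving (envelope) indices are i = 4, i = 3, i = 2, i = 1, i = 0.
Intersections between consecutive envelope lines give the roots: for adjacent envelope indices i < j the intersection is x = (a_i − a_j) / (j − i). Reading off the sorted break points: {-3, 3, 4, 8}.
Verification: at each break x_0, at least two indices attain the minimum of min_i(a_i + i · x_0).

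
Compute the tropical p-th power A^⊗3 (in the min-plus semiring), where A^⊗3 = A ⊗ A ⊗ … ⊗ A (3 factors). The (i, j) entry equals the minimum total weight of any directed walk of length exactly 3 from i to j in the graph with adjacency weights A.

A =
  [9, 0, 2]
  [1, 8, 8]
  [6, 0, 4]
A^⊗3 =
  [3, 1, 3]
  [2, 3, 7]
  [5, 1, 3]

Each entry (A^⊗3)_ij equals the minimum over all length-3 walks i = v_0 → v_1 → … → v_3 = j of Σ_t A[v_t][v_{t+1}]. For example, for (i, j) = (0, 2) we minimise over 9 possible intermediate vertex sequences; the minimum is 3, attained along the walk 0 → 1 → 0 → 2.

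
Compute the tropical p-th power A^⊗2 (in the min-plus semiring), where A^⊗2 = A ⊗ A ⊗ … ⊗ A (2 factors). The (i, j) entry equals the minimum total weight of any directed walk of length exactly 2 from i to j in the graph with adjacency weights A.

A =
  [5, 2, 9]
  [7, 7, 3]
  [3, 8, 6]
A^⊗2 =
  [9, 7, 5]
  [6, 9, 9]
  [8, 5, 11]

Each entry (A^⊗2)_ij equals the minimum over all length-2 walks i = v_0 → v_1 → … → v_2 = j of Σ_t A[v_t][v_{t+1}]. For example, for (i, j) = (0, 2) we minimise over 3 possible intermediate vertex sequences; the minimum is 5, attained along the walk 0 → 1 → 2.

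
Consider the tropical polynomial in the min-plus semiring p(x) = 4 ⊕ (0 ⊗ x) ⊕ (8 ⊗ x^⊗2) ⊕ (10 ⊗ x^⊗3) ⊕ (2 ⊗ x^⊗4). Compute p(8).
p(8) = 4

A tropical monomial a ⊗ x^⊗i evaluates to a + i · x. Evaluating each term at x = 8:
  Term 0 contributes 4 + 0 · 8 = 4
  Term 1 contributes 0 + 1 · 8 = 8
  Term 2 contributes 8 + 2 · 8 = 24
  Term 3 contributes 10 + 3 · 8 = 34
  Term 4 contributes 2 + 4 · 8 = 34
p(8) = ⊕ of these = min[4, 8, 24, 34, 34] = 4.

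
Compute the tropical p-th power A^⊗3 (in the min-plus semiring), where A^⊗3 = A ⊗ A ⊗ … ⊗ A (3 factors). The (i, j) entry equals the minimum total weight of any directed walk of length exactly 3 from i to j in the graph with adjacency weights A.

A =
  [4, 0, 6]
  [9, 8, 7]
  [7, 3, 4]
A^⊗3 =
  [12, 8, 11]
  [17, 13, 15]
  [15, 11, 12]

Each entry (A^⊗3)_ij equals the minimum over all length-3 walks i = v_0 → v_1 → … → v_3 = j of Σ_t A[v_t][v_{t+1}]. For example, for (i, j) = (0, 2) we minimise over 9 possible intermediate vertex sequences; the minimum is 11, attained along the walk 0 → 0 → 1 → 2.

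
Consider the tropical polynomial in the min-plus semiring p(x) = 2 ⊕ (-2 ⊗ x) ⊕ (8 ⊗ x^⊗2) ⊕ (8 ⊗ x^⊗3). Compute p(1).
p(1) = -1

A tropical monomial a ⊗ x^⊗i evaluates to a + i · x. Evaluating each term at x = 1:
  Term 0 contributes 2 + 0 · 1 = 2
  Term 1 contributes -2 + 1 · 1 = -1
  Term 2 contributes 8 + 2 · 1 = 10
  Term 3 contributes 8 + 3 · 1 = 11
p(1) = ⊕ of these = min[2, -1, 10, 11] = -1.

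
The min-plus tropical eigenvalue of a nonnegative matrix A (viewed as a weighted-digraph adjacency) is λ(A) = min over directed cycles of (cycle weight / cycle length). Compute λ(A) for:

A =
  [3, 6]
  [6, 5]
λ(A) = 3

Enumerate directed cycles and compute their means (weight / length). Sample:
  cycle 0 → 0: weight = 3, length = 1, mean = 3/1 ≈ 3.000
  cycle 1 → 1: weight = 5, length = 1, mean = 5/1 ≈ 5.000
  cycle 0 → 1 → 0: weight = 12, length = 2, mean = 12/2 ≈ 6.000
  cycle 1 → 0 → 1: weight = 12, length = 2, mean = 12/2 ≈ 6.000
Minimum mean = 3.000, attained e.g. along the cycle 0 → 0 with weight 3 and length 1. So λ(A) = 3/1 = 3.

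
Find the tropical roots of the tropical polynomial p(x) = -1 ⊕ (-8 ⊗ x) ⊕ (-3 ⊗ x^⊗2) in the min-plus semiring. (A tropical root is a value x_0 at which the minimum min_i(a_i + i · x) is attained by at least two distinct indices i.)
Roots: {-5, 7}

Each tropical root is a break point of the lower envelope of the lines y = a_i + i · x (there are 3 lines, with slopes 0, 1, ..., 2). Only the lines that attain the minimum somewhere contribute to roots; other lines are dominated. Here the surviving (envelope) indices are i = 2, i = 1, i = 0.
Intersections between consecutive envelope lines give the roots: for adjacent envelope indices i < j the intersection is x = (a_i − a_j) / (j − i). Reading off the sorted break points: {-5, 7}.
Verification: at each break x_0, at least two indices attain the minimum of min_i(a_i + i · x_0).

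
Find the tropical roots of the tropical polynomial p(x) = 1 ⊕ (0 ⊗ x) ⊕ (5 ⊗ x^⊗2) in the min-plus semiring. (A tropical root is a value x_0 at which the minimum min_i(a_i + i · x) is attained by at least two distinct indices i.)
Roots: {-5, 1}

Each tropical root is a break point of the lower envelope of the lines y = a_i + i · x (there are 3 lines, with slopes 0, 1, ..., 2). Only the lines that attain the minimum somewhere contribute to roots; other lines are dominated. Here the surviving (envelope) indices are i = 2, i = 1, i = 0.
Intersections between consecutive envelope lines give the roots: for adjacent envelope indices i < j the intersection is x = (a_i − a_j) / (j − i). Reading off the sorted break points: {-5, 1}.
Verification: at each break x_0, at least two indices attain the minimum of min_i(a_i + i · x_0).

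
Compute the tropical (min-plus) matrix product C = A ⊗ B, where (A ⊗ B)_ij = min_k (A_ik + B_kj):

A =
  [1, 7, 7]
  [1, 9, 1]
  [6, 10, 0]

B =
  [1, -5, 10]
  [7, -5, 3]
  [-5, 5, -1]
A ⊗ B =
  [2, -4, 6]
  [-4, -4, 0]
  [-5, 1, -1]

Apply the min-plus product entry-by-entry:
  C[0][0] = min over k of (A[0][0] + B[0][0] = 1 + 1 = 2, A[0][1] + B[1][0] = 7 + 7 = 14, A[0][2] + B[2][0] = 7 + -5 = 2) = 2 (attained at k = 0)
  C[0][1] = min over k of (A[0][0] + B[0][1] = 1 + -5 = -4, A[0][1] + B[1][1] = 7 + -5 = 2, A[0][2] + B[2][1] = 7 + 5 = 12) = -4 (attained at k = 0)
  C[0][2] = min over k of (A[0][0] + B[0][2] = 1 + 10 = 11, A[0][1] + B[1][2] = 7 + 3 = 10, A[0][2] + B[2][2] = 7 + -1 = 6) = 6 (attained at k = 2)
  C[1][0] = min over k of (A[1][0] + B[0][0] = 1 + 1 = 2, A[1][1] + B[1][0] = 9 + 7 = 16, A[1][2] + B[2][0] = 1 + -5 = -4) = -4 (attained at k = 2)
  C[1][1] = min over k of (A[1][0] + B[0][1] = 1 + -5 = -4, A[1][1] + B[1][1] = 9 + -5 = 4, A[1][2] + B[2][1] = 1 + 5 = 6) = -4 (attained at k = 0)
  C[1][2] = min over k of (A[1][0] + B[0][2] = 1 + 10 = 11, A[1][1] + B[1][2] = 9 + 3 = 12, A[1][2] + B[2][2] = 1 + -1 = 0) = 0 (attained at k = 2)
  C[2][0] = min over k of (A[2][0] + B[0][0] = 6 + 1 = 7, A[2][1] + B[1][0] = 10 + 7 = 17, A[2][2] + B[2][0] = 0 + -5 = -5) = -5 (attained at k = 2)
  C[2][1] = min over k of (A[2][0] + B[0][1] = 6 + -5 = 1, A[2][1] + B[1][1] = 10 + -5 = 5, A[2][2] + B[2][1] = 0 + 5 = 5) = 1 (attained at k = 0)
  C[2][2] = min over k of (A[2][0] + B[0][2] = 6 + 10 = 16, A[2][1] + B[1][2] = 10 + 3 = 13, A[2][2] + B[2][2] = 0 + -1 = -1) = -1 (attained at k = 2)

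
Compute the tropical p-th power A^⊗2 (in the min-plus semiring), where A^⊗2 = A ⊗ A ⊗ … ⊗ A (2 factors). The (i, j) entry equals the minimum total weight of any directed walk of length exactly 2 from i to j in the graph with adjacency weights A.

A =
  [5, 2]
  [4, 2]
A^⊗2 =
  [6, 4]
  [6, 4]

Each entry (A^⊗2)_ij equals the minimum over all length-2 walks i = v_0 → v_1 → … → v_2 = j of Σ_t A[v_t][v_{t+1}]. For example, for (i, j) = (0, 1) we minimise over 2 possible intermediate vertex sequences; the minimum is 4, attained along the walk 0 → 1 → 1.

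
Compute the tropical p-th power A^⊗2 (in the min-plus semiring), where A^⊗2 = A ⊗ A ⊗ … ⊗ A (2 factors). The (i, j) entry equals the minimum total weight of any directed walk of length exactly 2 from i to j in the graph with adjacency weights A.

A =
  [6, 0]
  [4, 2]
A^⊗2 =
  [4, 2]
  [6, 4]

Each entry (A^⊗2)_ij equals the minimum over all length-2 walks i = v_0 → v_1 → … → v_2 = j of Σ_t A[v_t][v_{t+1}]. For example, for (i, j) = (0, 1) we minimise over 2 possible intermediate vertex sequences; the minimum is 2, attained along the walk 0 → 1 → 1.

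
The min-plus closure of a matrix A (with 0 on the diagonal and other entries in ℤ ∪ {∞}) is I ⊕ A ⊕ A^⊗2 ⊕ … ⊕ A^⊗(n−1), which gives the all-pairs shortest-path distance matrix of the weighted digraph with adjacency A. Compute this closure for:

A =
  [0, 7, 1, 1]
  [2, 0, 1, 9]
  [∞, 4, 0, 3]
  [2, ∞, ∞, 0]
Closure =
  [0, 5, 1, 1]
  [2, 0, 1, 3]
  [5, 4, 0, 3]
  [2, 7, 3, 0]

This is the Floyd-Warshall all-pairs shortest-path computation. For each intermediate vertex k = 0, 1, …, 3, update dist[i][j] ← min(dist[i][j], dist[i][k] + dist[k][j]). The final matrix gives, for each (i, j), the minimum total weight of any directed path from i to j (possibly empty when i = j).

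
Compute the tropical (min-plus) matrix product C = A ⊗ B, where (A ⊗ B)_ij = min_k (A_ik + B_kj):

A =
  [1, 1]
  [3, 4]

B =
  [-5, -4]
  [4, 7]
A ⊗ B =
  [-4, -3]
  [-2, -1]

Apply the min-plus product entry-by-entry:
  C[0][0] = min over k of (A[0][0] + B[0][0] = 1 + -5 = -4, A[0][1] + B[1][0] = 1 + 4 = 5) = -4 (attained at k = 0)
  C[0][1] = min over k of (A[0][0] + B[0][1] = 1 + -4 = -3, A[0][1] + B[1][1] = 1 + 7 = 8) = -3 (attained at k = 0)
  C[1][0] = min over k of (A[1][0] + B[0][0] = 3 + -5 = -2, A[1][1] + B[1][0] = 4 + 4 = 8) = -2 (attained at k = 0)
  C[1][1] = min over k of (A[1][0] + B[0][1] = 3 + -4 = -1, A[1][1] + B[1][1] = 4 + 7 = 11) = -1 (attained at k = 0)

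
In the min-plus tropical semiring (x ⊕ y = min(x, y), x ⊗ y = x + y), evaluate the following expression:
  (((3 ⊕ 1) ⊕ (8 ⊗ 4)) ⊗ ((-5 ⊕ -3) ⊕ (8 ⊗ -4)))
(((3 ⊕ 1) ⊕ (8 ⊗ 4)) ⊗ ((-5 ⊕ -3) ⊕ (8 ⊗ -4))) = -4

Expand innermost to outermost. Recall ⊕ takes the minimum of its arguments and ⊗ takes their sum. Working out the expression (((3 ⊕ 1) ⊕ (8 ⊗ 4)) ⊗ ((-5 ⊕ -3) ⊕ (8 ⊗ -4))) gives -4.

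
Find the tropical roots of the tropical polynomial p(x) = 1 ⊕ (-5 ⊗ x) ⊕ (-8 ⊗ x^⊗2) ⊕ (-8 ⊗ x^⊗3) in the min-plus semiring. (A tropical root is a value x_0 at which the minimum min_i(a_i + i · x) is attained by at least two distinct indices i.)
Roots: {0, 3, 6}

Each tropical root is a break point of the lower envelope of the lines y = a_i + i · x (there are 4 lines, with slopes 0, 1, ..., 3). Only the lines that attain the minimum somewhere contribute to roots; other lines are dominated. Here the surviving (envelope) indices are i = 3, i = 2, i = 1, i = 0.
Intersections between consecutive envelope lines give the roots: for adjacent envelope indices i < j the intersection is x = (a_i − a_j) / (j − i). Reading off the sorted break points: {0, 3, 6}.
Verification: at each break x_0, at least two indices attain the minimum of min_i(a_i + i · x_0).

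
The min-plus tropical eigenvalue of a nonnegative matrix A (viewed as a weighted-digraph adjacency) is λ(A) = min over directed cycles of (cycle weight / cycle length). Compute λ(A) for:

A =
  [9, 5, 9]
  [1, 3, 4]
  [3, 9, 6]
λ(A) = 3

Enumerate directed cycles and compute their means (weight / length). Sample:
  cycle 0 → 0: weight = 9, length = 1, mean = 9/1 ≈ 9.000
  cycle 1 → 1: weight = 3, length = 1, mean = 3/1 ≈ 3.000
  cycle 2 → 2: weight = 6, length = 1, mean = 6/1 ≈ 6.000
  cycle 0 → 1 → 0: weight = 6, length = 2, mean = 6/2 ≈ 3.000
  cycle 0 → 2 → 0: weight = 12, length = 2, mean = 12/2 ≈ 6.000
  cycle 1 → 0 → 1: weight = 6, length = 2, mean = 6/2 ≈ 3.000
Minimum mean = 3.000, attained e.g. along the cycle 1 → 1 with weight 3 and length 1. So λ(A) = 3/1 = 3.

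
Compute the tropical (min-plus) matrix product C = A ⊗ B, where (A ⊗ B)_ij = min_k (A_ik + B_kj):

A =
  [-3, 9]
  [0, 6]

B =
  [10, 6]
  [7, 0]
A ⊗ B =
  [7, 3]
  [10, 6]

Apply the min-plus product entry-by-entry:
  C[0][0] = min over k of (A[0][0] + B[0][0] = -3 + 10 = 7, A[0][1] + B[1][0] = 9 + 7 = 16) = 7 (attained at k = 0)
  C[0][1] = min over k of (A[0][0] + B[0][1] = -3 + 6 = 3, A[0][1] + B[1][1] = 9 + 0 = 9) = 3 (attained at k = 0)
  C[1][0] = min over k of (A[1][0] + B[0][0] = 0 + 10 = 10, A[1][1] + B[1][0] = 6 + 7 = 13) = 10 (attained at k = 0)
  C[1][1] = min over k of (A[1][0] + B[0][1] = 0 + 6 = 6, A[1][1] + B[1][1] = 6 + 0 = 6) = 6 (attained at k = 0)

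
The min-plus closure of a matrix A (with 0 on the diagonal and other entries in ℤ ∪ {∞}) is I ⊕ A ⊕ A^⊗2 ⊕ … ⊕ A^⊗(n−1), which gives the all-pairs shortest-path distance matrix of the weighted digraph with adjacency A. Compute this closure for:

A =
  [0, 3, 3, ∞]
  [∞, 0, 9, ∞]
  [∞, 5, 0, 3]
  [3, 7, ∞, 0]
Closure =
  [0, 3, 3, 6]
  [15, 0, 9, 12]
  [6, 5, 0, 3]
  [3, 6, 6, 0]

This is the Floyd-Warshall all-pairs shortest-path computation. For each intermediate vertex k = 0, 1, …, 3, update dist[i][j] ← min(dist[i][j], dist[i][k] + dist[k][j]). The final matrix gives, for each (i, j), the minimum total weight of any directed path from i to j (possibly empty when i = j).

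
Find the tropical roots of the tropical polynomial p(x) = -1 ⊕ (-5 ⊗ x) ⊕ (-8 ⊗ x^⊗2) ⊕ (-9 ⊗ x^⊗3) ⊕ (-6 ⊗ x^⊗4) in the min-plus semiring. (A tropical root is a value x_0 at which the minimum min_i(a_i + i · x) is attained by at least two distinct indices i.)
Roots: {-3, 1, 3, 4}

Each tropical root is a break point of the lower envelope of the lines y = a_i + i · x (there are 5 lines, with slopes 0, 1, ..., 4). Only the lines that attain the minimum somewhere contribute to roots; other lines are dominated. Here the surviving (envelope) indices are i = 4, i = 3, i = 2, i = 1, i = 0.
Intersections between consecutive envelope lines give the roots: for adjacent envelope indices i < j the intersection is x = (a_i − a_j) / (j − i). Reading off the sorted break points: {-3, 1, 3, 4}.
Verification: at each break x_0, at least two indices attain the minimum of min_i(a_i + i · x_0).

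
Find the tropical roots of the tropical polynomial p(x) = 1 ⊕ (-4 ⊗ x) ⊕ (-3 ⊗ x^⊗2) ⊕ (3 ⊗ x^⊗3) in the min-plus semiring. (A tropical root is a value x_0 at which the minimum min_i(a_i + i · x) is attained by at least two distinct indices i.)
Roots: {-6, -1, 5}

Each tropical root is a break point of the lower envelope of the lines y = a_i + i · x (there are 4 lines, with slopes 0, 1, ..., 3). Only the lines that attain the minimum somewhere contribute to roots; other lines are dominated. Here the surviving (envelope) indices are i = 3, i = 2, i = 1, i = 0.
Intersections between consecutive envelope lines give the roots: for adjacent envelope indices i < j the intersection is x = (a_i − a_j) / (j − i). Reading off the sorted break points: {-6, -1, 5}.
Verification: at each break x_0, at least two indices attain the minimum of min_i(a_i + i · x_0).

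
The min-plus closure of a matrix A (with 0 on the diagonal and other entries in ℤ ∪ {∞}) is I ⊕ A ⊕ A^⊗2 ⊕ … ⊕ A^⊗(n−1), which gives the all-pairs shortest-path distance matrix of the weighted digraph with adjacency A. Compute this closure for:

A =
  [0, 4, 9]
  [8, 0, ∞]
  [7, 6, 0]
Closure =
  [0, 4, 9]
  [8, 0, 17]
  [7, 6, 0]

This is the Floyd-Warshall all-pairs shortest-path computation. For each intermediate vertex k = 0, 1, …, 2, update dist[i][j] ← min(dist[i][j], dist[i][k] + dist[k][j]). The final matrix gives, for each (i, j), the minimum total weight of any directed path from i to j (possibly empty when i = j).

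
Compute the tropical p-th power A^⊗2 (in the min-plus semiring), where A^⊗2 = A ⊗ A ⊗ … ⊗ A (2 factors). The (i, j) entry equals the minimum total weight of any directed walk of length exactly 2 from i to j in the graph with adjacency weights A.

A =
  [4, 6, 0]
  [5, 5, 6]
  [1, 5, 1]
A^⊗2 =
  [1, 5, 1]
  [7, 10, 5]
  [2, 6, 1]

Each entry (A^⊗2)_ij equals the minimum over all length-2 walks i = v_0 → v_1 → … → v_2 = j of Σ_t A[v_t][v_{t+1}]. For example, for (i, j) = (0, 2) we minimise over 3 possible intermediate vertex sequences; the minimum is 1, attained along the walk 0 → 2 → 2.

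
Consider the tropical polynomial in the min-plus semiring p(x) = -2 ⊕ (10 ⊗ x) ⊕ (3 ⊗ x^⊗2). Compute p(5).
p(5) = -2

A tropical monomial a ⊗ x^⊗i evaluates to a + i · x. Evaluating each term at x = 5:
  Term 0 contributes -2 + 0 · 5 = -2
  Term 1 contributes 10 + 1 · 5 = 15
  Term 2 contributes 3 + 2 · 5 = 13
p(5) = ⊕ of these = min[-2, 15, 13] = -2.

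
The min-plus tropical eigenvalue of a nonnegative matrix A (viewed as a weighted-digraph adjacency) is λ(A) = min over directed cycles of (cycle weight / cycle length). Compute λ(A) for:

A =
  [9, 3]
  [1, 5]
λ(A) = 2

Enumerate directed cycles and compute their means (weight / length). Sample:
  cycle 0 → 0: weight = 9, length = 1, mean = 9/1 ≈ 9.000
  cycle 1 → 1: weight = 5, length = 1, mean = 5/1 ≈ 5.000
  cycle 0 → 1 → 0: weight = 4, length = 2, mean = 4/2 ≈ 2.000
  cycle 1 → 0 → 1: weight = 4, length = 2, mean = 4/2 ≈ 2.000
Minimum mean = 2.000, attained e.g. along the cycle 0 → 1 → 0 with weight 4 and length 2. So λ(A) = 4/2 = 2.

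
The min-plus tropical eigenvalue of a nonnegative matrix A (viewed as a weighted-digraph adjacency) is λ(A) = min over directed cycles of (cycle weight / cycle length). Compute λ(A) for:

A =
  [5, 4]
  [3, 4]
λ(A) = 7/2

Enumerate directed cycles and compute their means (weight / length). Sample:
  cycle 0 → 0: weight = 5, length = 1, mean = 5/1 ≈ 5.000
  cycle 1 → 1: weight = 4, length = 1, mean = 4/1 ≈ 4.000
  cycle 0 → 1 → 0: weight = 7, length = 2, mean = 7/2 ≈ 3.500
  cycle 1 → 0 → 1: weight = 7, length = 2, mean = 7/2 ≈ 3.500
Minimum mean = 3.500, attained e.g. along the cycle 0 → 1 → 0 with weight 7 and length 2. So λ(A) = 7/2 = 7/2.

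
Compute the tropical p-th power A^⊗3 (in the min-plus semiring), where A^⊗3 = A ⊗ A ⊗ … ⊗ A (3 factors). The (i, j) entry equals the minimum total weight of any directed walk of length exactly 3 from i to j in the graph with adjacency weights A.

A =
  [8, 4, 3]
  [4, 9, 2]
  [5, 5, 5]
A^⊗3 =
  [11, 11, 10]
  [11, 11, 9]
  [12, 12, 11]

Each entry (A^⊗3)_ij equals the minimum over all length-3 walks i = v_0 → v_1 → … → v_3 = j of Σ_t A[v_t][v_{t+1}]. For example, for (i, j) = (0, 2) we minimise over 9 possible intermediate vertex sequences; the minimum is 10, attained along the walk 0 → 2 → 1 → 2.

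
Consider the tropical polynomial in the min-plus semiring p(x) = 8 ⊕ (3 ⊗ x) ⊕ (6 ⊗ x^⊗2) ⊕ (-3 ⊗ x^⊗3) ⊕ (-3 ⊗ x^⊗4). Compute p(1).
p(1) = 0

A tropical monomial a ⊗ x^⊗i evaluates to a + i · x. Evaluating each term at x = 1:
  Term 0 contributes 8 + 0 · 1 = 8
  Term 1 contributes 3 + 1 · 1 = 4
  Term 2 contributes 6 + 2 · 1 = 8
  Term 3 contributes -3 + 3 · 1 = 0
  Term 4 contributes -3 + 4 · 1 = 1
p(1) = ⊕ of these = min[8, 4, 8, 0, 1] = 0.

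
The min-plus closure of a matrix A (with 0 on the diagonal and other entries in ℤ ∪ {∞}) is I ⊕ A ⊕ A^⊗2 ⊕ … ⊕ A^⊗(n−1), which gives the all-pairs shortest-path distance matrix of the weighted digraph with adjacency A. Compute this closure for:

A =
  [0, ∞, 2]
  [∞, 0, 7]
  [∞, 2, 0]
Closure =
  [0, 4, 2]
  [∞, 0, 7]
  [∞, 2, 0]

This is the Floyd-Warshall all-pairs shortest-path computation. For each intermediate vertex k = 0, 1, …, 2, update dist[i][j] ← min(dist[i][j], dist[i][k] + dist[k][j]). The final matrix gives, for each (i, j), the minimum total weight of any directed path from i to j (possibly empty when i = j).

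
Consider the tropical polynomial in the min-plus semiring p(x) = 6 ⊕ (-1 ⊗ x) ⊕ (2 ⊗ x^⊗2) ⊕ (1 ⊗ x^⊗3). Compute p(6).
p(6) = 5

A tropical monomial a ⊗ x^⊗i evaluates to a + i · x. Evaluating each term at x = 6:
  Term 0 contributes 6 + 0 · 6 = 6
  Term 1 contributes -1 + 1 · 6 = 5
  Term 2 contributes 2 + 2 · 6 = 14
  Term 3 contributes 1 + 3 · 6 = 19
p(6) = ⊕ of these = min[6, 5, 14, 19] = 5.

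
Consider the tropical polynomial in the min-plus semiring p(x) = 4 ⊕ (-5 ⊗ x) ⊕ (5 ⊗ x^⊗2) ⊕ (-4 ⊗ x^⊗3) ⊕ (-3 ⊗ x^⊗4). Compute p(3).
p(3) = -2

A tropical monomial a ⊗ x^⊗i evaluates to a + i · x. Evaluating each term at x = 3:
  Term 0 contributes 4 + 0 · 3 = 4
  Term 1 contributes -5 + 1 · 3 = -2
  Term 2 contributes 5 + 2 · 3 = 11
  Term 3 contributes -4 + 3 · 3 = 5
  Term 4 contributes -3 + 4 · 3 = 9
p(3) = ⊕ of these = min[4, -2, 11, 5, 9] = -2.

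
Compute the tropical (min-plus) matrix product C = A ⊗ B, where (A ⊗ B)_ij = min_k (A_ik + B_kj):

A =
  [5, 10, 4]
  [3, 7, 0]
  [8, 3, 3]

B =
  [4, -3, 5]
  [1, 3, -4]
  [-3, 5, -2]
A ⊗ B =
  [1, 2, 2]
  [-3, 0, -2]
  [0, 5, -1]

Apply the min-plus product entry-by-entry:
  C[0][0] = min over k of (A[0][0] + B[0][0] = 5 + 4 = 9, A[0][1] + B[1][0] = 10 + 1 = 11, A[0][2] + B[2][0] = 4 + -3 = 1) = 1 (attained at k = 2)
  C[0][1] = min over k of (A[0][0] + B[0][1] = 5 + -3 = 2, A[0][1] + B[1][1] = 10 + 3 = 13, A[0][2] + B[2][1] = 4 + 5 = 9) = 2 (attained at k = 0)
  C[0][2] = min over k of (A[0][0] + B[0][2] = 5 + 5 = 10, A[0][1] + B[1][2] = 10 + -4 = 6, A[0][2] + B[2][2] = 4 + -2 = 2) = 2 (attained at k = 2)
  C[1][0] = min over k of (A[1][0] + B[0][0] = 3 + 4 = 7, A[1][1] + B[1][0] = 7 + 1 = 8, A[1][2] + B[2][0] = 0 + -3 = -3) = -3 (attained at k = 2)
  C[1][1] = min over k of (A[1][0] + B[0][1] = 3 + -3 = 0, A[1][1] + B[1][1] = 7 + 3 = 10, A[1][2] + B[2][1] = 0 + 5 = 5) = 0 (attained at k = 0)
  C[1][2] = min over k of (A[1][0] + B[0][2] = 3 + 5 = 8, A[1][1] + B[1][2] = 7 + -4 = 3, A[1][2] + B[2][2] = 0 + -2 = -2) = -2 (attained at k = 2)
  C[2][0] = min over k of (A[2][0] + B[0][0] = 8 + 4 = 12, A[2][1] + B[1][0] = 3 + 1 = 4, A[2][2] + B[2][0] = 3 + -3 = 0) = 0 (attained at k = 2)
  C[2][1] = min over k of (A[2][0] + B[0][1] = 8 + -3 = 5, A[2][1] + B[1][1] = 3 + 3 = 6, A[2][2] + B[2][1] = 3 + 5 = 8) = 5 (attained at k = 0)
  C[2][2] = min over k of (A[2][0] + B[0][2] = 8 + 5 = 13, A[2][1] + B[1][2] = 3 + -4 = -1, A[2][2] + B[2][2] = 3 + -2 = 1) = -1 (attained at k = 1)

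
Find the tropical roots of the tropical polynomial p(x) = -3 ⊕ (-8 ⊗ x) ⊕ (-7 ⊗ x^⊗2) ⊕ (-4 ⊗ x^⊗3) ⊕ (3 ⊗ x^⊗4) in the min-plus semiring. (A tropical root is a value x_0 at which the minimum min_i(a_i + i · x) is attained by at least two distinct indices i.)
Roots: {-7, -3, -1, 5}

Each tropical root is a break point of the lower envelope of the lines y = a_i + i · x (there are 5 lines, with slopes 0, 1, ..., 4). Only the lines that attain the minimum somewhere contribute to roots; other lines are dominated. Here the surviving (envelope) indices are i = 4, i = 3, i = 2, i = 1, i = 0.
Intersections between consecutive envelope lines give the roots: for adjacent envelope indices i < j the intersection is x = (a_i − a_j) / (j − i). Reading off the sorted break points: {-7, -3, -1, 5}.
Verification: at each break x_0, at least two indices attain the minimum of min_i(a_i + i · x_0).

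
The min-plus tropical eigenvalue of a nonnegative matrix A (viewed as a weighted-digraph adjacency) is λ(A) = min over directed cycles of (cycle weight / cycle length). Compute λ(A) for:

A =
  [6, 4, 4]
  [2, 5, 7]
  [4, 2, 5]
λ(A) = 8/3

Enumerate directed cycles and compute their means (weight / length). Sample:
  cycle 0 → 0: weight = 6, length = 1, mean = 6/1 ≈ 6.000
  cycle 1 → 1: weight = 5, length = 1, mean = 5/1 ≈ 5.000
  cycle 2 → 2: weight = 5, length = 1, mean = 5/1 ≈ 5.000
  cycle 0 → 1 → 0: weight = 6, length = 2, mean = 6/2 ≈ 3.000
  cycle 0 → 2 → 0: weight = 8, length = 2, mean = 8/2 ≈ 4.000
  cycle 1 → 0 → 1: weight = 6, length = 2, mean = 6/2 ≈ 3.000
Minimum mean = 2.667, attained e.g. along the cycle 0 → 2 → 1 → 0 with weight 8 and length 3. So λ(A) = 8/3 = 8/3.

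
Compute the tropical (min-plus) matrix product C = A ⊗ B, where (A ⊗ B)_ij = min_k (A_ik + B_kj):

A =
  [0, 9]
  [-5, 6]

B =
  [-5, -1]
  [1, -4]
A ⊗ B =
  [-5, -1]
  [-10, -6]

Apply the min-plus product entry-by-entry:
  C[0][0] = min over k of (A[0][0] + B[0][0] = 0 + -5 = -5, A[0][1] + B[1][0] = 9 + 1 = 10) = -5 (attained at k = 0)
  C[0][1] = min over k of (A[0][0] + B[0][1] = 0 + -1 = -1, A[0][1] + B[1][1] = 9 + -4 = 5) = -1 (attained at k = 0)
  C[1][0] = min over k of (A[1][0] + B[0][0] = -5 + -5 = -10, A[1][1] + B[1][0] = 6 + 1 = 7) = -10 (attained at k = 0)
  C[1][1] = min over k of (A[1][0] + B[0][1] = -5 + -1 = -6, A[1][1] + B[1][1] = 6 + -4 = 2) = -6 (attained at k = 0)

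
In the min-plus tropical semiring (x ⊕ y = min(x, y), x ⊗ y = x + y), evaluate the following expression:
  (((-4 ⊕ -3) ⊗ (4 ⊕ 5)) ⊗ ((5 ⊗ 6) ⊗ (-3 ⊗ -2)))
(((-4 ⊕ -3) ⊗ (4 ⊕ 5)) ⊗ ((5 ⊗ 6) ⊗ (-3 ⊗ -2))) = 6

Expand innermost to outermost. Recall ⊕ takes the minimum of its arguments and ⊗ takes their sum. Working out the expression (((-4 ⊕ -3) ⊗ (4 ⊕ 5)) ⊗ ((5 ⊗ 6) ⊗ (-3 ⊗ -2))) gives 6.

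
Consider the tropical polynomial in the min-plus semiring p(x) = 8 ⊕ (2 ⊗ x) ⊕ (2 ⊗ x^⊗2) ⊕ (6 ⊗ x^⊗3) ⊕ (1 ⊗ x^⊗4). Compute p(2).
p(2) = 4

A tropical monomial a ⊗ x^⊗i evaluates to a + i · x. Evaluating each term at x = 2:
  Term 0 contributes 8 + 0 · 2 = 8
  Term 1 contributes 2 + 1 · 2 = 4
  Term 2 contributes 2 + 2 · 2 = 6
  Term 3 contributes 6 + 3 · 2 = 12
  Term 4 contributes 1 + 4 · 2 = 9
p(2) = ⊕ of these = min[8, 4, 6, 12, 9] = 4.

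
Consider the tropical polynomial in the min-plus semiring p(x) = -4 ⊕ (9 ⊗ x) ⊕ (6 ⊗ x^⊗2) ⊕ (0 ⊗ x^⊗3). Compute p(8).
p(8) = -4

A tropical monomial a ⊗ x^⊗i evaluates to a + i · x. Evaluating each term at x = 8:
  Term 0 contributes -4 + 0 · 8 = -4
  Term 1 contributes 9 + 1 · 8 = 17
  Term 2 contributes 6 + 2 · 8 = 22
  Term 3 contributes 0 + 3 · 8 = 24
p(8) = ⊕ of these = min[-4, 17, 22, 24] = -4.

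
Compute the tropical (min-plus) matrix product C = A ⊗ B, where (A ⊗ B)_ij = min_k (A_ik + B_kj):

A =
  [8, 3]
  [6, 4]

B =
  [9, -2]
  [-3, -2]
A ⊗ B =
  [0, 1]
  [1, 2]

Apply the min-plus product entry-by-entry:
  C[0][0] = min over k of (A[0][0] + B[0][0] = 8 + 9 = 17, A[0][1] + B[1][0] = 3 + -3 = 0) = 0 (attained at k = 1)
  C[0][1] = min over k of (A[0][0] + B[0][1] = 8 + -2 = 6, A[0][1] + B[1][1] = 3 + -2 = 1) = 1 (attained at k = 1)
  C[1][0] = min over k of (A[1][0] + B[0][0] = 6 + 9 = 15, A[1][1] + B[1][0] = 4 + -3 = 1) = 1 (attained at k = 1)
  C[1][1] = min over k of (A[1][0] + B[0][1] = 6 + -2 = 4, A[1][1] + B[1][1] = 4 + -2 = 2) = 2 (attained at k = 1)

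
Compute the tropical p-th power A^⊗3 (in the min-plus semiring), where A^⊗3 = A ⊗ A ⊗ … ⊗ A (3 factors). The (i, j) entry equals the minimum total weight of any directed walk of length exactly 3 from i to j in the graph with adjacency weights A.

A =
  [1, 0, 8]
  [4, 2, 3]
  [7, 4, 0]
A^⊗3 =
  [3, 2, 3]
  [6, 5, 3]
  [7, 4, 0]

Each entry (A^⊗3)_ij equals the minimum over all length-3 walks i = v_0 → v_1 → … → v_3 = j of Σ_t A[v_t][v_{t+1}]. For example, for (i, j) = (0, 2) we minimise over 9 possible intermediate vertex sequences; the minimum is 3, attained along the walk 0 → 1 → 2 → 2.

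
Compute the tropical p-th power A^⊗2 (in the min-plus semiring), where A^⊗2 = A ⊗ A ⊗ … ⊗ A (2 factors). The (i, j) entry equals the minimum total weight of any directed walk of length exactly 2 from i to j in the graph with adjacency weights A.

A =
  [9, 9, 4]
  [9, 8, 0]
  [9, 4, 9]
A^⊗2 =
  [13, 8, 9]
  [9, 4, 8]
  [13, 12, 4]

Each entry (A^⊗2)_ij equals the minimum over all length-2 walks i = v_0 → v_1 → … → v_2 = j of Σ_t A[v_t][v_{t+1}]. For example, for (i, j) = (0, 2) we minimise over 3 possible intermediate vertex sequences; the minimum is 9, attained along the walk 0 → 1 → 2.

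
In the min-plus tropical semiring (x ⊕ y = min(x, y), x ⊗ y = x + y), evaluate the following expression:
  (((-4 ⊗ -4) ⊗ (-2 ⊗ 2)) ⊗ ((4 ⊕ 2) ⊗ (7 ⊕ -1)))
(((-4 ⊗ -4) ⊗ (-2 ⊗ 2)) ⊗ ((4 ⊕ 2) ⊗ (7 ⊕ -1))) = -7

Expand innermost to outermost. Recall ⊕ takes the minimum of its arguments and ⊗ takes their sum. Working out the expression (((-4 ⊗ -4) ⊗ (-2 ⊗ 2)) ⊗ ((4 ⊕ 2) ⊗ (7 ⊕ -1))) gives -7.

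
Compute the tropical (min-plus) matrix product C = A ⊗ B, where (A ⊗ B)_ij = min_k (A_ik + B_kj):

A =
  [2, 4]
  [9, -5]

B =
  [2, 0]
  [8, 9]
A ⊗ B =
  [4, 2]
  [3, 4]

Apply the min-plus product entry-by-entry:
  C[0][0] = min over k of (A[0][0] + B[0][0] = 2 + 2 = 4, A[0][1] + B[1][0] = 4 + 8 = 12) = 4 (attained at k = 0)
  C[0][1] = min over k of (A[0][0] + B[0][1] = 2 + 0 = 2, A[0][1] + B[1][1] = 4 + 9 = 13) = 2 (attained at k = 0)
  C[1][0] = min over k of (A[1][0] + B[0][0] = 9 + 2 = 11, A[1][1] + B[1][0] = -5 + 8 = 3) = 3 (attained at k = 1)
  C[1][1] = min over k of (A[1][0] + B[0][1] = 9 + 0 = 9, A[1][1] + B[1][1] = -5 + 9 = 4) = 4 (attained at k = 1)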